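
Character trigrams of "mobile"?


Word: "mobile" (length 6)
Number of trigrams = 6 - 3 + 1 = 4
  Position 0: "mob"
  Position 1: "obi"
  Position 2: "bil"
  Position 3: "ile"
Trigrams = "mob", "obi", "bil", "ile"


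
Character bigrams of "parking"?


Word: "parking" (length 7)
Number of bigrams = 7 - 2 + 1 = 6
  Position 0: "pa"
  Position 1: "ar"
  Position 2: "rk"
  Position 3: "ki"
  Position 4: "in"
  Position 5: "ng"
Bigrams = "pa", "ar", "rk", "ki", "in", "ng"


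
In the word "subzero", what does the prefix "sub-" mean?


Prefix: sub-
Example: subzero = sub- + zero
Meaning = under / below


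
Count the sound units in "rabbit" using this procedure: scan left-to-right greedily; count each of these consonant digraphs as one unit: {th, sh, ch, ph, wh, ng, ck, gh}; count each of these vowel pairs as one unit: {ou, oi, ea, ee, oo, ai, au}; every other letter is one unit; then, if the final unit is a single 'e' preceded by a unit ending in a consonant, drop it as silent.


Word: "rabbit" (6 letters)
Left-to-right scan:
  (1) 'r' (letter)
  (2) 'a' (letter)
  (3) 'b' (letter)
  (4) 'b' (letter)
  (5) 'i' (letter)
  (6) 't' (letter)
Units from scan: 6
Sound units = 6 units


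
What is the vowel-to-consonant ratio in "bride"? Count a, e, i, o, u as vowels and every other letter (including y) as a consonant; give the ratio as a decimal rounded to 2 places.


Word: "bride"
Vowels (a,e,i,o,u): 2
Consonants: 3
Ratio = 2/3
= 0.67


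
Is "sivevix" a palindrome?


Word: "sivevix"
Reversed: "xivevis"
Forward == Backward? sivevix != xivevis
Palindrome = No


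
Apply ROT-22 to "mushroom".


Word: "mushroom"
Shift: 22
Each letter → (letter + shift) mod 26:
  'm' (12) + 22 = 8 → 'i'
  'u' (20) + 22 = 16 → 'q'
  's' (18) + 22 = 14 → 'o'
  'h' (7) + 22 = 3 → 'd'
  'r' (17) + 22 = 13 → 'n'
  'o' (14) + 22 = 10 → 'k'
  'o' (14) + 22 = 10 → 'k'
  'm' (12) + 22 = 8 → 'i'
Result = "iqodnkki"


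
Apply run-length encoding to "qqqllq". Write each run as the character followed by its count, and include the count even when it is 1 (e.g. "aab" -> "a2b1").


String: "qqqllq"
Scanning for consecutive runs:
  'q' x 3
  'l' x 2
  'q' x 1
RLE = "q3l2q1"


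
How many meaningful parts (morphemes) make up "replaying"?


Word: "replaying"
Morphemes: re- + play + -ing
Each morpheme carries meaning
= 3 morphemes


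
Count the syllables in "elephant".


Word: "elephant"
Syllable breakdown: el-e-phant
Counting: 3 parts
= 3 syllables


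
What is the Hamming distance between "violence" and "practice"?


Comparing character by character (same length = 8):
  Pos 0: 'v' vs 'p' !=
  Pos 1: 'i' vs 'r' !=
  Pos 2: 'o' vs 'a' !=
  Pos 3: 'l' vs 'c' !=
  Pos 4: 'e' vs 't' !=
  Pos 5: 'n' vs 'i' !=
  Pos 6: 'c' vs 'c' =
  Pos 7: 'e' vs 'e' =
Hamming distance = 6


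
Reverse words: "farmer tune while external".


Original: "farmer tune while external"
Words (1..n): farmer | tune | while | external
Reversed (n..1): external | while | tune | farmer
Result = "external while tune farmer"


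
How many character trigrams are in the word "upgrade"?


Word: "upgrade" (length 7)
Number of 3-grams = length - 3 + 1 = 7 - 3 + 1
= 5


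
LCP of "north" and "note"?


Word 1: "north"
Word 2: "note"
Comparing from start:
  Pos 0: 'n' == 'n'
  Pos 1: 'o' == 'o'
  Pos 2: 'r' != 't' (stop)
LCP = "no" (length 2)


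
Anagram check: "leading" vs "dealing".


Word 1: "leading" → sorted: adegiln
Word 2: "dealing" → sorted: adegiln
Same letters? adegiln == adegiln
Anagram = Yes


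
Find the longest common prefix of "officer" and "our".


Word 1: "officer"
Word 2: "our"
Comparing from start:
  Pos 0: 'o' == 'o'
  Pos 1: 'f' != 'u' (stop)
LCP = "o" (length 1)


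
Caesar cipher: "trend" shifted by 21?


Word: "trend"
Shift: 21
Each letter → (letter + shift) mod 26:
  't' (19) + 21 = 14 → 'o'
  'r' (17) + 21 = 12 → 'm'
  'e' (4) + 21 = 25 → 'z'
  'n' (13) + 21 = 8 → 'i'
  'd' (3) + 21 = 24 → 'y'
Result = "omziy"


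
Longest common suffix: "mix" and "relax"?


Word 1: "mix"
Word 2: "relax"
Comparing from end:
  Pos -1: 'x' == 'x'
  Pos -2: 'i' != 'a' (stop)
LCS = "x" (length 1)


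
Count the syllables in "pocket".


Word: "pocket"
Syllable breakdown: pock | et
Counting: 2 parts
= 2 syllables


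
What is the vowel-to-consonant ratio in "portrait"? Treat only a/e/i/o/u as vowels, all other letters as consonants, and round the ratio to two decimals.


Word: "portrait"
Vowels (a,e,i,o,u): 3
Consonants: 5
Ratio = 3/5
= 0.60


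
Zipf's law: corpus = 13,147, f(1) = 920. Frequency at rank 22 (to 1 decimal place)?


Zipf's law: f(r) = f(1) / r
f(1) = 920
f(22) = 920 / 22
= 41.8 occurrences


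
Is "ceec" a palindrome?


Word: "ceec"
Reversed: "ceec"
Forward == Backward? ceec == ceec
Palindrome = Yes


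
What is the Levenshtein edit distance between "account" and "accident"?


Word 1: "account" (length 7)
Word 2: "accident" (length 8)
One optimal edit sequence (insert/delete/substitute each cost 1):
  1. keep 'a'
  2. keep 'c'
  3. keep 'c'
  4. insert 'i'  (+1)
  5. substitute 'o' -> 'd'  (+1)
  6. substitute 'u' -> 'e'  (+1)
  7. keep 'n'
  8. keep 't'
Total edit operations: 3
Edit distance = 3


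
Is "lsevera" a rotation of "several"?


Word: "several", Candidate: "lsevera"
Method: check if candidate is substring of word+word
"severalseveral" contains "lsevera"? Yes
Is rotation = Yes


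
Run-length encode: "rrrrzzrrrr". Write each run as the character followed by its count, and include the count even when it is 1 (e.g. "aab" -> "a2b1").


String: "rrrrzzrrrr"
Scanning for consecutive runs:
  'r' x 4
  'z' x 2
  'r' x 4
RLE = "r4z2r4"


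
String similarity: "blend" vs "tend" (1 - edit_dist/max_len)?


Word 1: "blend" (length 5)
Word 2: "tend" (length 4)
One optimal edit sequence:
  1. delete 'b'  (+1)
  2. substitute 'l' -> 't'  (+1)
  3. keep 'e'
  4. keep 'n'
  5. keep 'd'
Edit distance = 2
Max length = max(5, 4) = 5
Similarity = 1 - 2/5
= 0.6000


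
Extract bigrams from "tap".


Word: "tap" (length 3)
Number of bigrams = 3 - 2 + 1 = 2
  Position 0: "ta"
  Position 1: "ap"
Bigrams = "ta", "ap"


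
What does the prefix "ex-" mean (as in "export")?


Prefix: ex-
As in: export -> ex- + port
Meaning = out / former


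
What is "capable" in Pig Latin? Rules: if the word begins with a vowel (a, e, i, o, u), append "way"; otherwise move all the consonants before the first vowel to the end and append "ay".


Word: "capable"
Starts with consonant(s) → move to end, add 'ay'
Consonant cluster: "c"
Pig Latin = "apablecay"


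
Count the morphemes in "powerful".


Word: "powerful"
Morphemes: power | -ful
Each morpheme carries meaning
= 2 morphemes


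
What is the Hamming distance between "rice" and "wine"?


Comparing character by character (same length = 4):
  Pos 0: 'r' vs 'w' !=
  Pos 1: 'i' vs 'i' =
  Pos 2: 'c' vs 'n' !=
  Pos 3: 'e' vs 'e' =
Hamming distance = 2


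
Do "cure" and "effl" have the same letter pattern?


Pattern of "cure": [0, 1, 2, 3]
Pattern of "effl": [0, 1, 1, 2]
Patterns do not match
Same pattern = No


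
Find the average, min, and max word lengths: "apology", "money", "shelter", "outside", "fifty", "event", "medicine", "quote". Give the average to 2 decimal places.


Lengths: "apology"=7, "money"=5, "shelter"=7, "outside"=7, "fifty"=5, "event"=5, "medicine"=8, "quote"=5
Sum = 49, Count = 8
Average = 49/8 = 6.13
= avg=6.13, min=5, max=8


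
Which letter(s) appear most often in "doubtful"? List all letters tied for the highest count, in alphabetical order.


Word: "doubtful"
Letter counts:
  'b': 1
  'd': 1
  'f': 1
  'l': 1
  'o': 1
  't': 1
  'u': 2
Maximum count = 2
Most frequent = 'u' (2 times each)


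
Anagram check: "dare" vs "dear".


Word 1: "dare" → sorted: ader
Word 2: "dear" → sorted: ader
Same letters? ader == ader
Anagram = Yes


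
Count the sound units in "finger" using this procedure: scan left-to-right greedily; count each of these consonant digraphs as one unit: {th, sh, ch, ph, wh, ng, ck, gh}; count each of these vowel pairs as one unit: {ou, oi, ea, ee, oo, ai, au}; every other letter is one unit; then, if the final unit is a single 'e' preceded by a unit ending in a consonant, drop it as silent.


Word: "finger" (6 letters)
Left-to-right scan:
  [1] 'f' (letter)
  [2] 'i' (letter)
  [3] 'ng' (digraph)
  [4] 'e' (letter)
  [5] 'r' (letter)
Units from scan: 5
Sound units = 5 units


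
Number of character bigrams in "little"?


Word: "little" (length 6)
Number of 2-grams = length - 2 + 1 = 6 - 2 + 1
= 5


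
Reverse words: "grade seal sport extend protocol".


Original: "grade seal sport extend protocol"
Words (1..n): grade | seal | sport | extend | protocol
Reversed (n..1): protocol | extend | sport | seal | grade
Result = "protocol extend sport seal grade"


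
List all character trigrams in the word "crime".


Word: "crime" (length 5)
Number of trigrams = 5 - 3 + 1 = 3
  Position 0: "cri"
  Position 1: "rim"
  Position 2: "ime"
Trigrams = "cri", "rim", "ime"


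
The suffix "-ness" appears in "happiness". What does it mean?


Suffix: -ness
Example: happiness = happy + -ness, with a spelling change
Meaning = state of being


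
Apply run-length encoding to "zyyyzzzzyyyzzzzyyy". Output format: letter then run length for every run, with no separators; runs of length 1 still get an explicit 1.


String: "zyyyzzzzyyyzzzzyyy"
Scanning for consecutive runs:
  'z' x 1
  'y' x 3
  'z' x 4
  'y' x 3
  'z' x 4
  'y' x 3
RLE = "z1y3z4y3z4y3"


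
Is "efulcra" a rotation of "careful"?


Word: "careful", Candidate: "efulcra"
Method: check if candidate is substring of word+word
"carefulcareful" contains "efulcra"? No
Is rotation = No


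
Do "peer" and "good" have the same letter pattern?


Pattern of "peer": [0, 1, 1, 2]
Pattern of "good": [0, 1, 1, 2]
Patterns match
Same pattern = Yes


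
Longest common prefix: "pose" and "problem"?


Word 1: "pose"
Word 2: "problem"
Comparing from start:
  Pos 0: 'p' == 'p'
  Pos 1: 'o' != 'r' (stop)
LCP = "p" (length 1)


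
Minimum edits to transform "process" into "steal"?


Word 1: "process" (length 7)
Word 2: "steal" (length 5)
One optimal edit sequence (insert/delete/substitute each cost 1):
  1. delete 'p'  (+1)
  2. delete 'r'  (+1)
  3. substitute 'o' -> 's'  (+1)
  4. substitute 'c' -> 't'  (+1)
  5. keep 'e'
  6. substitute 's' -> 'a'  (+1)
  7. substitute 's' -> 'l'  (+1)
Total edit operations: 6
Edit distance = 6


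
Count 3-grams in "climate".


Word: "climate" (length 7)
Number of 3-grams = length - 3 + 1 = 7 - 3 + 1
= 5


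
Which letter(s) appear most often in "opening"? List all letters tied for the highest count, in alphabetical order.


Word: "opening"
Letter counts:
  'e': 1
  'g': 1
  'i': 1
  'n': 2
  'o': 1
  'p': 1
Maximum count = 2
Most frequent = 'n' (2 times each)


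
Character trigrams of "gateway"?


Word: "gateway" (length 7)
Number of trigrams = 7 - 3 + 1 = 5
  Position 0: "gat"
  Position 1: "ate"
  Position 2: "tew"
  Position 3: "ewa"
  Position 4: "way"
Trigrams = "gat", "ate", "tew", "ewa", "way"


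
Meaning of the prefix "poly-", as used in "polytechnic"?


Prefix: poly-
As in: polytechnic -> poly- + technic
Meaning = many


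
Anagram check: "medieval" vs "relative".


Word 1: "medieval" → sorted: adeeilmv
Word 2: "relative" → sorted: aeeilrtv
Same letters? adeeilmv != aeeilrtv
Anagram = No


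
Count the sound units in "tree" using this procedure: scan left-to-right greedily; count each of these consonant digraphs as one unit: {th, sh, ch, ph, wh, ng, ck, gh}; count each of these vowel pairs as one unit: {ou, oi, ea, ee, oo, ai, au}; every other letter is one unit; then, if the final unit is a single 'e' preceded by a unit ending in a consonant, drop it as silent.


Word: "tree" (4 letters)
Left-to-right scan:
  [1] 't' (letter)
  [2] 'r' (letter)
  [3] 'ee' (vowel-pair)
Units from scan: 3
Sound units = 3 units


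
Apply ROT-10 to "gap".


Word: "gap"
Shift: 10
Each letter → (letter + shift) mod 26:
  'g' (6) + 10 = 16 → 'q'
  'a' (0) + 10 = 10 → 'k'
  'p' (15) + 10 = 25 → 'z'
Result = "qkz"


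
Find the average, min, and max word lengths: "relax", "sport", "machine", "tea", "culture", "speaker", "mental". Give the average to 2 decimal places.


Lengths: "relax"=5, "sport"=5, "machine"=7, "tea"=3, "culture"=7, "speaker"=7, "mental"=6
Sum = 40, Count = 7
Average = 40/7 = 5.71
= avg=5.71, min=3, max=7


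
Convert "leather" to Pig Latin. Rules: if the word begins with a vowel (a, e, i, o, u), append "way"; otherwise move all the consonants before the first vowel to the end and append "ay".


Word: "leather"
Starts with consonant(s) → move to end, add 'ay'
Consonant cluster: "l"
Pig Latin = "eatherlay"


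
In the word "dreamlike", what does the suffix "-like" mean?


Suffix: -like
Example: dreamlike = dream + -like
Meaning = resembling


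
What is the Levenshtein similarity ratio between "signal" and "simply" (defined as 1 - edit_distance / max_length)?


Word 1: "signal" (length 6)
Word 2: "simply" (length 6)
One optimal edit sequence:
  1. keep 's'
  2. keep 'i'
  3. substitute 'g' -> 'm'  (+1)
  4. substitute 'n' -> 'p'  (+1)
  5. substitute 'a' -> 'l'  (+1)
  6. substitute 'l' -> 'y'  (+1)
Edit distance = 4
Max length = max(6, 6) = 6
Similarity = 1 - 4/6
= 0.3333


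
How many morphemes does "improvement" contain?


Word: "improvement"
Morphemes: improve | -ment
Each morpheme carries meaning
= 2 morphemes


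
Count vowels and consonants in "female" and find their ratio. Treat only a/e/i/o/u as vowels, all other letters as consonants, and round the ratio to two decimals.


Word: "female"
Vowels (a,e,i,o,u): 3
Consonants: 3
Ratio = 3/3
= 1.00


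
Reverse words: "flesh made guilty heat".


Original: "flesh made guilty heat"
Words (1..n): flesh | made | guilty | heat
Reversed (n..1): heat | guilty | made | flesh
Result = "heat guilty made flesh"


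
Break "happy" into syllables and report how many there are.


Word: "happy"
Syllable breakdown: hap / py
Counting: 2 parts
= 2 syllables


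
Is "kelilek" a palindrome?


Word: "kelilek"
Reversed: "kelilek"
Forward == Backward? kelilek == kelilek
Palindrome = Yes


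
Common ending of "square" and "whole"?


Word 1: "square"
Word 2: "whole"
Comparing from end:
  Pos -1: 'e' == 'e'
  Pos -2: 'r' != 'l' (stop)
LCS = "e" (length 1)


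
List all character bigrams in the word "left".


Word: "left" (length 4)
Number of bigrams = 4 - 2 + 1 = 3
  Position 0: "le"
  Position 1: "ef"
  Position 2: "ft"
Bigrams = "le", "ef", "ft"


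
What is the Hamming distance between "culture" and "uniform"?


Comparing character by character (same length = 7):
  Pos 0: 'c' vs 'u' !=
  Pos 1: 'u' vs 'n' !=
  Pos 2: 'l' vs 'i' !=
  Pos 3: 't' vs 'f' !=
  Pos 4: 'u' vs 'o' !=
  Pos 5: 'r' vs 'r' =
  Pos 6: 'e' vs 'm' !=
Hamming distance = 6


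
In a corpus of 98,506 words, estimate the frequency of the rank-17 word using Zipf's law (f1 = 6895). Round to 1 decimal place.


Zipf's law: f(r) = f(1) / r
f(1) = 6895
f(17) = 6895 / 17
= 405.6 occurrences


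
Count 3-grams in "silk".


Word: "silk" (length 4)
Number of 3-grams = length - 3 + 1 = 4 - 3 + 1
= 2


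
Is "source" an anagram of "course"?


Word 1: "course" → sorted: ceorsu
Word 2: "source" → sorted: ceorsu
Same letters? ceorsu == ceorsu
Anagram = Yes


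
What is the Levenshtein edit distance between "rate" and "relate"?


Word 1: "rate" (length 4)
Word 2: "relate" (length 6)
One optimal edit sequence (insert/delete/substitute each cost 1):
  1. keep 'r'
  2. insert 'e'  (+1)
  3. insert 'l'  (+1)
  4. keep 'a'
  5. keep 't'
  6. keep 'e'
Total edit operations: 2
Edit distance = 2


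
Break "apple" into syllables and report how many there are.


Word: "apple"
Syllable breakdown: ap / ple
Counting: 2 parts
= 2 syllables


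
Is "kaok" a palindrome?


Word: "kaok"
Reversed: "koak"
Forward == Backward? kaok != koak
Palindrome = No


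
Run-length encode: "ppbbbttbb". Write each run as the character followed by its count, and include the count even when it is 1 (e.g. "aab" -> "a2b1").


String: "ppbbbttbb"
Scanning for consecutive runs:
  'p' x 2
  'b' x 3
  't' x 2
  'b' x 2
RLE = "p2b3t2b2"


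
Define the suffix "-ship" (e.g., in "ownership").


Suffix: -ship
As in: ownership -> owner + -ship
Meaning = state / position


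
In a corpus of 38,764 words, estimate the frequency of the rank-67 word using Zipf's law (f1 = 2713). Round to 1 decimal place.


Zipf's law: f(r) = f(1) / r
f(1) = 2713
f(67) = 2713 / 67
= 40.5 occurrences


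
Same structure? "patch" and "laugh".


Pattern of "patch": [0, 1, 2, 3, 4]
Pattern of "laugh": [0, 1, 2, 3, 4]
Patterns match
Same pattern = Yes


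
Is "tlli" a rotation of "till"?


Word: "till", Candidate: "tlli"
Method: check if candidate is substring of word+word
"tilltill" contains "tlli"? No
Is rotation = No


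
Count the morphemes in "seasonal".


Word: "seasonal"
Morphemes: season + -al
Each morpheme carries meaning
= 2 morphemes


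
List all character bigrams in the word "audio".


Word: "audio" (length 5)
Number of bigrams = 5 - 2 + 1 = 4
  Position 0: "au"
  Position 1: "ud"
  Position 2: "di"
  Position 3: "io"
Bigrams = "au", "ud", "di", "io"


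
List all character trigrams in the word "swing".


Word: "swing" (length 5)
Number of trigrams = 5 - 3 + 1 = 3
  Position 0: "swi"
  Position 1: "win"
  Position 2: "ing"
Trigrams = "swi", "win", "ing"


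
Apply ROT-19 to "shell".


Word: "shell"
Shift: 19
Each letter → (letter + shift) mod 26:
  's' (18) + 19 = 11 → 'l'
  'h' (7) + 19 = 0 → 'a'
  'e' (4) + 19 = 23 → 'x'
  'l' (11) + 19 = 4 → 'e'
  'l' (11) + 19 = 4 → 'e'
Result = "laxee"


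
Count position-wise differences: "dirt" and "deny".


Comparing character by character (same length = 4):
  Pos 0: 'd' vs 'd' =
  Pos 1: 'i' vs 'e' !=
  Pos 2: 'r' vs 'n' !=
  Pos 3: 't' vs 'y' !=
Hamming distance = 3


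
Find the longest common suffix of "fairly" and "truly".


Word 1: "fairly"
Word 2: "truly"
Comparing from end:
  Pos -1: 'y' == 'y'
  Pos -2: 'l' == 'l'
  Pos -3: 'r' != 'u' (stop)
LCS = "ly" (length 2)


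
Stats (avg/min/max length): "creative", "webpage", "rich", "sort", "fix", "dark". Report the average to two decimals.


Lengths: "creative"=8, "webpage"=7, "rich"=4, "sort"=4, "fix"=3, "dark"=4
Sum = 30, Count = 6
Average = 30/6 = 5.00
= avg=5.00, min=3, max=8


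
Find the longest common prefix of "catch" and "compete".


Word 1: "catch"
Word 2: "compete"
Comparing from start:
  Pos 0: 'c' == 'c'
  Pos 1: 'a' != 'o' (stop)
LCP = "c" (length 1)


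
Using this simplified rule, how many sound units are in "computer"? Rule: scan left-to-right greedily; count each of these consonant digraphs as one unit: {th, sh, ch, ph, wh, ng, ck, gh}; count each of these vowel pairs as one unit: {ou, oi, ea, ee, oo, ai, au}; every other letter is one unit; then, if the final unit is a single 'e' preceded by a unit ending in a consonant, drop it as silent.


Word: "computer" (8 letters)
Left-to-right scan:
  [1] 'c' (letter)
  [2] 'o' (letter)
  [3] 'm' (letter)
  [4] 'p' (letter)
  [5] 'u' (letter)
  [6] 't' (letter)
  [7] 'e' (letter)
  [8] 'r' (letter)
Units from scan: 8
Sound units = 8 units


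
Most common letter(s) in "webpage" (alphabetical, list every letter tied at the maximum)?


Word: "webpage"
Letter counts:
  'a': 1
  'b': 1
  'e': 2
  'g': 1
  'p': 1
  'w': 1
Maximum count = 2
Most frequent = 'e' (2 times each)


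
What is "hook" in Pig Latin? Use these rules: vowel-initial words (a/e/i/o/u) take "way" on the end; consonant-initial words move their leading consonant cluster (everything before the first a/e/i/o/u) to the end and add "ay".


Word: "hook"
Starts with consonant(s) → move to end, add 'ay'
Consonant cluster: "h"
Pig Latin = "ookhay"


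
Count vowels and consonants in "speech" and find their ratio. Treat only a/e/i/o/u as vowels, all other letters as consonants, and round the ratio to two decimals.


Word: "speech"
Vowels (a,e,i,o,u): 2
Consonants: 4
Ratio = 2/4
= 0.50


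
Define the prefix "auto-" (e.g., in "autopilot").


Prefix: auto-
Example: autopilot = auto- + pilot
Meaning = self


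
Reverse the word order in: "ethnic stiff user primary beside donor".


Original: "ethnic stiff user primary beside donor"
Words (1..n): ethnic | stiff | user | primary | beside | donor
Reversed (n..1): donor | beside | primary | user | stiff | ethnic
Result = "donor beside primary user stiff ethnic"


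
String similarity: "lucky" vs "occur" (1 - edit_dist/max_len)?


Word 1: "lucky" (length 5)
Word 2: "occur" (length 5)
One optimal edit sequence:
  1. substitute 'l' -> 'o'  (+1)
  2. substitute 'u' -> 'c'  (+1)
  3. keep 'c'
  4. substitute 'k' -> 'u'  (+1)
  5. substitute 'y' -> 'r'  (+1)
Edit distance = 4
Max length = max(5, 5) = 5
Similarity = 1 - 4/5
= 0.2000


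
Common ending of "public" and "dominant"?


Word 1: "public"
Word 2: "dominant"
Comparing from end:
  Pos -1: 'c' != 't' (stop)
LCS = "" (length 0)


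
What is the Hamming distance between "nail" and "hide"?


Comparing character by character (same length = 4):
  Pos 0: 'n' vs 'h' !=
  Pos 1: 'a' vs 'i' !=
  Pos 2: 'i' vs 'd' !=
  Pos 3: 'l' vs 'e' !=
Hamming distance = 4


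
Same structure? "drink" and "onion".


Pattern of "drink": [0, 1, 2, 3, 4]
Pattern of "onion": [0, 1, 2, 0, 1]
Patterns do not match
Same pattern = No


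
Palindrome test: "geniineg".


Word: "geniineg"
Reversed: "geniineg"
Forward == Backward? geniineg == geniineg
Palindrome = Yes


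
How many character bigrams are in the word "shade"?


Word: "shade" (length 5)
Number of 2-grams = length - 2 + 1 = 5 - 2 + 1
= 4


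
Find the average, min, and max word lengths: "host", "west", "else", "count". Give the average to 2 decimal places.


Lengths: "host"=4, "west"=4, "else"=4, "count"=5
Sum = 17, Count = 4
Average = 17/4 = 4.25
= avg=4.25, min=4, max=5


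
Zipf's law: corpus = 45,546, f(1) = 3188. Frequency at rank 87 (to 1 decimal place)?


Zipf's law: f(r) = f(1) / r
f(1) = 3188
f(87) = 3188 / 87
= 36.6 occurrences


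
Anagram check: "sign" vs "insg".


Word 1: "sign" → sorted: gins
Word 2: "insg" → sorted: gins
Same letters? gins == gins
Anagram = Yes


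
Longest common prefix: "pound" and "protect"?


Word 1: "pound"
Word 2: "protect"
Comparing from start:
  Pos 0: 'p' == 'p'
  Pos 1: 'o' != 'r' (stop)
LCP = "p" (length 1)


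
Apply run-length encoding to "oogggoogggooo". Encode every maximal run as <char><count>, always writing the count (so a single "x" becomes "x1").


String: "oogggoogggooo"
Scanning for consecutive runs:
  'o' x 2
  'g' x 3
  'o' x 2
  'g' x 3
  'o' x 3
RLE = "o2g3o2g3o3"


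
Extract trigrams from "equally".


Word: "equally" (length 7)
Number of trigrams = 7 - 3 + 1 = 5
  Position 0: "equ"
  Position 1: "qua"
  Position 2: "ual"
  Position 3: "all"
  Position 4: "lly"
Trigrams = "equ", "qua", "ual", "all", "lly"


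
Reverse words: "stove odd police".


Original: "stove odd police"
Words (1..n): stove | odd | police
Reversed (n..1): police | odd | stove
Result = "police odd stove"


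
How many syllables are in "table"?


Word: "table"
Syllable breakdown: ta / ble
Counting: 2 parts
= 2 syllables


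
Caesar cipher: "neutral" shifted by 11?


Word: "neutral"
Shift: 11
Each letter → (letter + shift) mod 26:
  'n' (13) + 11 = 24 → 'y'
  'e' (4) + 11 = 15 → 'p'
  'u' (20) + 11 = 5 → 'f'
  't' (19) + 11 = 4 → 'e'
  'r' (17) + 11 = 2 → 'c'
  'a' (0) + 11 = 11 → 'l'
  'l' (11) + 11 = 22 → 'w'
Result = "ypfeclw"


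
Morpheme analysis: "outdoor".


Word: "outdoor"
Morphemes: out- | door
Each morpheme carries meaning
= 2 morphemes


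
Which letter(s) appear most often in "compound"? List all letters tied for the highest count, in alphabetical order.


Word: "compound"
Letter counts:
  'c': 1
  'd': 1
  'm': 1
  'n': 1
  'o': 2
  'p': 1
  'u': 1
Maximum count = 2
Most frequent = 'o' (2 times each)


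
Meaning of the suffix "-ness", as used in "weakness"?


Suffix: -ness
Example: weakness = weak + -ness
Meaning = state of being


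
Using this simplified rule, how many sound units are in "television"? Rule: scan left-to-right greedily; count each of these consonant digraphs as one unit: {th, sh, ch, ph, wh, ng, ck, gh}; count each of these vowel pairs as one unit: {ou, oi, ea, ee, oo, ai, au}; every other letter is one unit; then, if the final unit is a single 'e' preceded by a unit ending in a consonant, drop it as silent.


Word: "television" (10 letters)
Left-to-right scan:
  1. 't' (letter)
  2. 'e' (letter)
  3. 'l' (letter)
  4. 'e' (letter)
  5. 'v' (letter)
  6. 'i' (letter)
  7. 's' (letter)
  8. 'i' (letter)
  9. 'o' (letter)
  10. 'n' (letter)
Units from scan: 10
Sound units = 10 units


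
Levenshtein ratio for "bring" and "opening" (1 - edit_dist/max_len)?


Word 1: "bring" (length 5)
Word 2: "opening" (length 7)
One optimal edit sequence:
  1. insert 'o'  (+1)
  2. insert 'p'  (+1)
  3. substitute 'b' -> 'e'  (+1)
  4. substitute 'r' -> 'n'  (+1)
  5. keep 'i'
  6. keep 'n'
  7. keep 'g'
Edit distance = 4
Max length = max(5, 7) = 7
Similarity = 1 - 4/7
= 0.4286


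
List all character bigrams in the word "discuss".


Word: "discuss" (length 7)
Number of bigrams = 7 - 2 + 1 = 6
  Position 0: "di"
  Position 1: "is"
  Position 2: "sc"
  Position 3: "cu"
  Position 4: "us"
  Position 5: "ss"
Bigrams = "di", "is", "sc", "cu", "us", "ss"


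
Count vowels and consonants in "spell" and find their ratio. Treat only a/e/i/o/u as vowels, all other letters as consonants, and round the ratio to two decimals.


Word: "spell"
Vowels (a,e,i,o,u): 1
Consonants: 4
Ratio = 1/4
= 0.25


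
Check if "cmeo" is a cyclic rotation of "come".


Word: "come", Candidate: "cmeo"
Method: check if candidate is substring of word+word
"comecome" contains "cmeo"? No
Is rotation = No


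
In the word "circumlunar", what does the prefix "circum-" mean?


Prefix: circum-
As in: circumlunar -> circum- + lunar
Meaning = around


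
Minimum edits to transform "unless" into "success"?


Word 1: "unless" (length 6)
Word 2: "success" (length 7)
One optimal edit sequence (insert/delete/substitute each cost 1):
  1. insert 's'  (+1)
  2. keep 'u'
  3. substitute 'n' -> 'c'  (+1)
  4. substitute 'l' -> 'c'  (+1)
  5. keep 'e'
  6. keep 's'
  7. keep 's'
Total edit operations: 3
Edit distance = 3


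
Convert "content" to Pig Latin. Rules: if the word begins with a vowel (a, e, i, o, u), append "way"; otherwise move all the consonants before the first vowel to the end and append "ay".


Word: "content"
Starts with consonant(s) → move to end, add 'ay'
Consonant cluster: "c"
Pig Latin = "ontentcay"


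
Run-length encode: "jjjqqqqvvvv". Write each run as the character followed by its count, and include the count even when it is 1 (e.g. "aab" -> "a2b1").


String: "jjjqqqqvvvv"
Scanning for consecutive runs:
  'j' x 3
  'q' x 4
  'v' x 4
RLE = "j3q4v4"


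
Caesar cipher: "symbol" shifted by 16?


Word: "symbol"
Shift: 16
Each letter → (letter + shift) mod 26:
  's' (18) + 16 = 8 → 'i'
  'y' (24) + 16 = 14 → 'o'
  'm' (12) + 16 = 2 → 'c'
  'b' (1) + 16 = 17 → 'r'
  'o' (14) + 16 = 4 → 'e'
  'l' (11) + 16 = 1 → 'b'
Result = "iocreb"


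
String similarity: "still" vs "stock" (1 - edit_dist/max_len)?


Word 1: "still" (length 5)
Word 2: "stock" (length 5)
One optimal edit sequence:
  1. keep 's'
  2. keep 't'
  3. substitute 'i' -> 'o'  (+1)
  4. substitute 'l' -> 'c'  (+1)
  5. substitute 'l' -> 'k'  (+1)
Edit distance = 3
Max length = max(5, 5) = 5
Similarity = 1 - 3/5
= 0.4000


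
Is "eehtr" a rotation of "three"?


Word: "three", Candidate: "eehtr"
Method: check if candidate is substring of word+word
"threethree" contains "eehtr"? No
Is rotation = No


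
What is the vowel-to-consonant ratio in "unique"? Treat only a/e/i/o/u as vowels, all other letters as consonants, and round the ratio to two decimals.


Word: "unique"
Vowels (a,e,i,o,u): 4
Consonants: 2
Ratio = 4/2
= 2.00


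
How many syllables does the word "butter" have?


Word: "butter"
Syllable breakdown: but | ter
Counting: 2 parts
= 2 syllables


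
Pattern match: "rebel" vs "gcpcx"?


Pattern of "rebel": [0, 1, 2, 1, 3]
Pattern of "gcpcx": [0, 1, 2, 1, 3]
Patterns match
Same pattern = Yes


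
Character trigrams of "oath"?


Word: "oath" (length 4)
Number of trigrams = 4 - 3 + 1 = 2
  Position 0: "oat"
  Position 1: "ath"
Trigrams = "oat", "ath"


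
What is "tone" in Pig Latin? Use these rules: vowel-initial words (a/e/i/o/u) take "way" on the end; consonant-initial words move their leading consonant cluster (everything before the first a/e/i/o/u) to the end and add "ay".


Word: "tone"
Starts with consonant(s) → move to end, add 'ay'
Consonant cluster: "t"
Pig Latin = "onetay"


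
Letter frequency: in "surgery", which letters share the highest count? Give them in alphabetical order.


Word: "surgery"
Letter counts:
  'e': 1
  'g': 1
  'r': 2
  's': 1
  'u': 1
  'y': 1
Maximum count = 2
Most frequent = 'r' (2 times each)


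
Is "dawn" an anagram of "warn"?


Word 1: "warn" → sorted: anrw
Word 2: "dawn" → sorted: adnw
Same letters? anrw != adnw
Anagram = No


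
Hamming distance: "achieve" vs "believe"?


Comparing character by character (same length = 7):
  Pos 0: 'a' vs 'b' !=
  Pos 1: 'c' vs 'e' !=
  Pos 2: 'h' vs 'l' !=
  Pos 3: 'i' vs 'i' =
  Pos 4: 'e' vs 'e' =
  Pos 5: 'v' vs 'v' =
  Pos 6: 'e' vs 'e' =
Hamming distance = 3


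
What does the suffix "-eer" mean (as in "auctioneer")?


Suffix: -eer
Example: auctioneer (auction + -eer)
Meaning = one who is concerned with


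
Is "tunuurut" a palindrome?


Word: "tunuurut"
Reversed: "turuunut"
Forward == Backward? tunuurut != turuunut
Palindrome = No


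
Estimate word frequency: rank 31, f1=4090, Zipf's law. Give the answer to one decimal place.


Zipf's law: f(r) = f(1) / r
f(1) = 4090
f(31) = 4090 / 31
= 131.9 occurrences


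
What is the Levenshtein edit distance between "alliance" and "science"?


Word 1: "alliance" (length 8)
Word 2: "science" (length 7)
One optimal edit sequence (insert/delete/substitute each cost 1):
  1. delete 'a'  (+1)
  2. substitute 'l' -> 's'  (+1)
  3. substitute 'l' -> 'c'  (+1)
  4. keep 'i'
  5. substitute 'a' -> 'e'  (+1)
  6. keep 'n'
  7. keep 'c'
  8. keep 'e'
Total edit operations: 4
Edit distance = 4


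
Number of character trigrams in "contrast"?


Word: "contrast" (length 8)
Number of 3-grams = length - 3 + 1 = 8 - 3 + 1
= 6


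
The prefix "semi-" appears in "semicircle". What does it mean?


Prefix: semi-
Example: semicircle = semi- + circle
Meaning = half


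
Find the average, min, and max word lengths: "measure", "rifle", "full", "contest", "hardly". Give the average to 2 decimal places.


Lengths: "measure"=7, "rifle"=5, "full"=4, "contest"=7, "hardly"=6
Sum = 29, Count = 5
Average = 29/5 = 5.80
= avg=5.80, min=4, max=7


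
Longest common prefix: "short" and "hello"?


Word 1: "short"
Word 2: "hello"
Comparing from start:
  Pos 0: 's' != 'h' (stop)
LCP = "" (length 0)


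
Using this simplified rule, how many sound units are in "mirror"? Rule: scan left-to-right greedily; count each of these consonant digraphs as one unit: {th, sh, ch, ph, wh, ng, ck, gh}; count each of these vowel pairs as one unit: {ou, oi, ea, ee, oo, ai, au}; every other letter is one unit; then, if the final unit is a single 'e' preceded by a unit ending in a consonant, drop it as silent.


Word: "mirror" (6 letters)
Left-to-right scan:
  (1) 'm' (letter)
  (2) 'i' (letter)
  (3) 'r' (letter)
  (4) 'r' (letter)
  (5) 'o' (letter)
  (6) 'r' (letter)
Units from scan: 6
Sound units = 6 units


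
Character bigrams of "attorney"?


Word: "attorney" (length 8)
Number of bigrams = 8 - 2 + 1 = 7
  Position 0: "at"
  Position 1: "tt"
  Position 2: "to"
  Position 3: "or"
  Position 4: "rn"
  Position 5: "ne"
  Position 6: "ey"
Bigrams = "at", "tt", "to", "or", "rn", "ne", "ey"


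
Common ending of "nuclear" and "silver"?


Word 1: "nuclear"
Word 2: "silver"
Comparing from end:
  Pos -1: 'r' == 'r'
  Pos -2: 'a' != 'e' (stop)
LCS = "r" (length 1)


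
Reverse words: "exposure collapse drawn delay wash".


Original: "exposure collapse drawn delay wash"
Words (1..n): exposure | collapse | drawn | delay | wash
Reversed (n..1): wash | delay | drawn | collapse | exposure
Result = "wash delay drawn collapse exposure"


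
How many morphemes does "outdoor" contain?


Word: "outdoor"
Morphemes: out- + door
Each morpheme carries meaning
= 2 morphemes


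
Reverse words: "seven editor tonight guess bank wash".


Original: "seven editor tonight guess bank wash"
Words (1..n): seven | editor | tonight | guess | bank | wash
Reversed (n..1): wash | bank | guess | tonight | editor | seven
Result = "wash bank guess tonight editor seven"


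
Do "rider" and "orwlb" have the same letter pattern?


Pattern of "rider": [0, 1, 2, 3, 0]
Pattern of "orwlb": [0, 1, 2, 3, 4]
Patterns do not match
Same pattern = No


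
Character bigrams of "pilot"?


Word: "pilot" (length 5)
Number of bigrams = 5 - 2 + 1 = 4
  Position 0: "pi"
  Position 1: "il"
  Position 2: "lo"
  Position 3: "ot"
Bigrams = "pi", "il", "lo", "ot"


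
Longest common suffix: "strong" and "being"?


Word 1: "strong"
Word 2: "being"
Comparing from end:
  Pos -1: 'g' == 'g'
  Pos -2: 'n' == 'n'
  Pos -3: 'o' != 'i' (stop)
LCS = "ng" (length 2)


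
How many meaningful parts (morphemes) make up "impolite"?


Word: "impolite"
Morphemes: im- + polite
Each morpheme carries meaning
= 2 morphemes


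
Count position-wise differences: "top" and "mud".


Comparing character by character (same length = 3):
  Pos 0: 't' vs 'm' !=
  Pos 1: 'o' vs 'u' !=
  Pos 2: 'p' vs 'd' !=
Hamming distance = 3


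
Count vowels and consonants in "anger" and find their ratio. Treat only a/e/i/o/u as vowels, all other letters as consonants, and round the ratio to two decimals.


Word: "anger"
Vowels (a,e,i,o,u): 2
Consonants: 3
Ratio = 2/3
= 0.67


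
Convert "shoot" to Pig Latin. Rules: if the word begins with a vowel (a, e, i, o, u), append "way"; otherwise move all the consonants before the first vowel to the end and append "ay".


Word: "shoot"
Starts with consonant(s) → move to end, add 'ay'
Consonant cluster: "sh"
Pig Latin = "ootshay"


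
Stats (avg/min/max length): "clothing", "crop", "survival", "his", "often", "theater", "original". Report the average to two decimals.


Lengths: "clothing"=8, "crop"=4, "survival"=8, "his"=3, "often"=5, "theater"=7, "original"=8
Sum = 43, Count = 7
Average = 43/7 = 6.14
= avg=6.14, min=3, max=8


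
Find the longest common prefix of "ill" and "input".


Word 1: "ill"
Word 2: "input"
Comparing from start:
  Pos 0: 'i' == 'i'
  Pos 1: 'l' != 'n' (stop)
LCP = "i" (length 1)


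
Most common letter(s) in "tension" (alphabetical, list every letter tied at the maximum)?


Word: "tension"
Letter counts:
  'e': 1
  'i': 1
  'n': 2
  'o': 1
  's': 1
  't': 1
Maximum count = 2
Most frequent = 'n' (2 times each)


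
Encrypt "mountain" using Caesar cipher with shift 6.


Word: "mountain"
Shift: 6
Each letter → (letter + shift) mod 26:
  'm' (12) + 6 = 18 → 's'
  'o' (14) + 6 = 20 → 'u'
  'u' (20) + 6 = 0 → 'a'
  'n' (13) + 6 = 19 → 't'
  't' (19) + 6 = 25 → 'z'
  'a' (0) + 6 = 6 → 'g'
  'i' (8) + 6 = 14 → 'o'
  'n' (13) + 6 = 19 → 't'
Result = "suatzgot"


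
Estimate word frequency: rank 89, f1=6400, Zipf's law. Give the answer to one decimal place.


Zipf's law: f(r) = f(1) / r
f(1) = 6400
f(89) = 6400 / 89
= 71.9 occurrences


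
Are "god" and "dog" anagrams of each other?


Word 1: "god" → sorted: dgo
Word 2: "dog" → sorted: dgo
Same letters? dgo == dgo
Anagram = Yes


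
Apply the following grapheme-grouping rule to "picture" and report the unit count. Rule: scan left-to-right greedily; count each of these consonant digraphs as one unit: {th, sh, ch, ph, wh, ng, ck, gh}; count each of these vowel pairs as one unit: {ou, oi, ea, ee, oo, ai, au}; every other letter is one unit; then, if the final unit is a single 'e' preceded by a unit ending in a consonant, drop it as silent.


Word: "picture" (7 letters)
Left-to-right scan:
  (1) 'p' (letter)
  (2) 'i' (letter)
  (3) 'c' (letter)
  (4) 't' (letter)
  (5) 'u' (letter)
  (6) 'r' (letter)
  (7) 'e' (letter)
Units from scan: 7
Final unit is 'e' after a consonant -> drop as silent (-1)
Sound units = 6 units


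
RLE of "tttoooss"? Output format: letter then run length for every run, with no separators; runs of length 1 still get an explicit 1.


String: "tttoooss"
Scanning for consecutive runs:
  't' x 3
  'o' x 3
  's' x 2
RLE = "t3o3s2"


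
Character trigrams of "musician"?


Word: "musician" (length 8)
Number of trigrams = 8 - 3 + 1 = 6
  Position 0: "mus"
  Position 1: "usi"
  Position 2: "sic"
  Position 3: "ici"
  Position 4: "cia"
  Position 5: "ian"
Trigrams = "mus", "usi", "sic", "ici", "cia", "ian"


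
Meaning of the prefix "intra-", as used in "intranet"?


Prefix: intra-
Example: intranet = intra- + net
Meaning = within


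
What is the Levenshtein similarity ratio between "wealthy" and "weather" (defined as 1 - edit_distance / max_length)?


Word 1: "wealthy" (length 7)
Word 2: "weather" (length 7)
One optimal edit sequence:
  1. keep 'w'
  2. keep 'e'
  3. keep 'a'
  4. delete 'l'  (+1)
  5. keep 't'
  6. keep 'h'
  7. insert 'e'  (+1)
  8. substitute 'y' -> 'r'  (+1)
Edit distance = 3
Max length = max(7, 7) = 7
Similarity = 1 - 3/7
= 0.5714


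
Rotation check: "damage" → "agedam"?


Word: "damage", Candidate: "agedam"
Method: check if candidate is substring of word+word
"damagedamage" contains "agedam"? Yes
Is rotation = Yes


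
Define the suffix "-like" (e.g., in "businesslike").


Suffix: -like
Example: businesslike (business + -like)
Meaning = resembling


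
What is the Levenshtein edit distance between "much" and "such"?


Word 1: "much" (length 4)
Word 2: "such" (length 4)
One optimal edit sequence (insert/delete/substitute each cost 1):
  1. substitute 'm' -> 's'  (+1)
  2. keep 'u'
  3. keep 'c'
  4. keep 'h'
Total edit operations: 1
Edit distance = 1


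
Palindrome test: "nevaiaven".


Word: "nevaiaven"
Reversed: "nevaiaven"
Forward == Backward? nevaiaven == nevaiaven
Palindrome = Yes


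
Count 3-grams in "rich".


Word: "rich" (length 4)
Number of 3-grams = length - 3 + 1 = 4 - 3 + 1
= 2


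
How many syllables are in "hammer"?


Word: "hammer"
Syllable breakdown: ham / mer
Counting: 2 parts
= 2 syllables


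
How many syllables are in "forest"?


Word: "forest"
Syllable breakdown: for | est
Counting: 2 parts
= 2 syllables


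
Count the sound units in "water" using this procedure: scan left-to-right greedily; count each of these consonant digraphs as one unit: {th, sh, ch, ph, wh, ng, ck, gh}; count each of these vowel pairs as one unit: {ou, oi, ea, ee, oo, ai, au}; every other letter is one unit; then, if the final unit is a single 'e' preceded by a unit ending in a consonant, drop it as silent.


Word: "water" (5 letters)
Left-to-right scan:
  (1) 'w' (letter)
  (2) 'a' (letter)
  (3) 't' (letter)
  (4) 'e' (letter)
  (5) 'r' (letter)
Units from scan: 5
Sound units = 5 units
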